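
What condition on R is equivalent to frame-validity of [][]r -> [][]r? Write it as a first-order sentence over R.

This is a Sahlqvist (Geach-type) schema ◇^0□^2r → □^2◇^0r.
First-order correspondent: forall x forall z (x R^2 z -> exists w (x R^2 w & z = w)).

forall x forall z (x R^2 z -> exists w (x R^2 w & z = w))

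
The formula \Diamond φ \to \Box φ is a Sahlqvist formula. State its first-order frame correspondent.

partial functionality: \forall x \forall y \forall z (Rxy \wedge Rxz \to y = z)

Suppose ◇φ→□φ is valid. Take Rxy, Rxz and set V(φ)={y}. Then ◇φ at x, so □φ at x, so φ at z, i.e. z=y.
Conversely, any frame satisfying \forall x \forall y \forall z (Rxy \wedge Rxz \to y = z) validates the schema.
So the correspondent is partial functionality.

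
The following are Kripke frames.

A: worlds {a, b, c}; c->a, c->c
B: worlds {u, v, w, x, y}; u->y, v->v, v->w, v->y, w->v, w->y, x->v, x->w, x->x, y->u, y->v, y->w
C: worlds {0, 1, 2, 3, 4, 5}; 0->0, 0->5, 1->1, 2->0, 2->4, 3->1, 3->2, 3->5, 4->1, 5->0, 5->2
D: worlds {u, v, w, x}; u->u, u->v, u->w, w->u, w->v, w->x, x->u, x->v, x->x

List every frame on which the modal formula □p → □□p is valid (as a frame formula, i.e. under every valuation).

A

Frame correspondent (Sahlqvist): ∀x ∀y ∀z (Rxy ∧ Ryz → Rxz) — i.e. transitivity.
A: condition met.
B: fails — Rxw and Rwy but not Rxy.
C: fails — R32 and R20 but not R30.
D: fails — Rwu and Ruw but not Rww.
Valid on: A.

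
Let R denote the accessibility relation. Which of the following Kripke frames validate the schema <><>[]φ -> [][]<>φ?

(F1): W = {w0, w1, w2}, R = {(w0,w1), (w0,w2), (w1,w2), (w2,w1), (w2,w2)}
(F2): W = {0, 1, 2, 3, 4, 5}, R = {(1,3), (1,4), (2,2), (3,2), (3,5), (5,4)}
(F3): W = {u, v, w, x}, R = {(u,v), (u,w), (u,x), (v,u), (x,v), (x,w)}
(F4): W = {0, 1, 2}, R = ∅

Frame correspondent (Sahlqvist): forall x forall y forall z ((x R^2 y & x R^2 z) -> exists w (yRw & zRw)) — i.e. a generalized confluence (Geach) condition.
(F1): satisfies the condition.
(F2): fails — 1R²2, 1R²5 but no w with 2Rw and 5Rw.
(F3): fails — uR²u, uR²v but no t with uRt and vRt.
(F4): satisfies the condition.

(F1), (F4)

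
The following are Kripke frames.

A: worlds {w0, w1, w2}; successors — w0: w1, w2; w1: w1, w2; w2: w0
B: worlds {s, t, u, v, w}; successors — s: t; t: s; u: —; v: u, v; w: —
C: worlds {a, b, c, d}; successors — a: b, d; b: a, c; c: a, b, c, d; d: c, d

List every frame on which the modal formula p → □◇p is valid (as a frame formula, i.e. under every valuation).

This is the axiom for symmetry; its first-order frame correspondent is ∀x ∀y (Rxy → Ryx).
A: fails — Rw1w2 but not Rw2w1.
B: fails — Rvu but not Ruv.
C: fails — Rca but not Rac.
Valid on no frame.

none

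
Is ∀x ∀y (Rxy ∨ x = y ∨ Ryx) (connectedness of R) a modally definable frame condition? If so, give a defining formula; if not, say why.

Not definable by any modal formula

Modal frame validity is preserved under disjoint unions.
Take 4 disjoint single-world reflexive frames: each is trivially connected, but their disjoint union has 4 worlds with no edge between distinct components, so it is not connected.
Hence connectedness of R is not modally definable.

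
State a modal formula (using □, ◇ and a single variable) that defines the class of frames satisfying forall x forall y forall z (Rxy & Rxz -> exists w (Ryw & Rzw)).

A defining formula is ◇□ψ → □◇ψ (the .2 axiom).
Suppose ◇□ψ→□◇ψ is valid. Take Rxy, Rxz and set V(ψ)={w : Ryw}. Then □ψ at y so ◇□ψ at x, so □◇ψ at x, so ◇ψ at z, giving w with Rzw and Ryw.

◇□ψ → □◇ψ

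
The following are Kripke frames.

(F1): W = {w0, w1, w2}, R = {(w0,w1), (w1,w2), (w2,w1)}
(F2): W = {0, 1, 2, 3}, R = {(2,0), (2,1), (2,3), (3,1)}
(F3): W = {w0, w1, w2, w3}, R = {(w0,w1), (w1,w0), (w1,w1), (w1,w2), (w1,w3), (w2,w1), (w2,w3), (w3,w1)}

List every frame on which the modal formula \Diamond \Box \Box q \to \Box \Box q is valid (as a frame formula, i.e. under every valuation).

Frame correspondent (Sahlqvist): \forall x \forall y \forall z ((xRy \wedge x R^2 z) \to \exists w (y R^2 w \wedge z = w)) — i.e. a generalized confluence (Geach) condition.
(F1): fails — w0Rw1, w0R²w2 but no w with w1R²w and w2=w.
(F2): fails — 2R0, 2R²1 but no w with 0R²w and 1=w.
(F3): satisfies the condition.
Valid on: (F3).

(F3)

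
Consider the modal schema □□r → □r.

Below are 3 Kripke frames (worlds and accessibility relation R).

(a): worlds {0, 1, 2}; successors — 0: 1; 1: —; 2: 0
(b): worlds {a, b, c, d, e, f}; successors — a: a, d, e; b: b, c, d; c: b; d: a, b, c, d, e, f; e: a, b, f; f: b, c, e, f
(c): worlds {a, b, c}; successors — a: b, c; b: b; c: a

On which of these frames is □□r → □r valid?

The schema corresponds to density: ∀x ∀y (Rxy → ∃z (Rxz ∧ Rzy)).
(a): fails — R01 but no z with R0z and Rz1.
(b): condition met.
(c): fails — Rac but no z with Raz and Rzc.

(b)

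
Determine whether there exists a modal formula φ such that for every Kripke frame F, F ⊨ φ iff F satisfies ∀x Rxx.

Yes — defined by □q → q

Yes: it is reflexivity, defined by the T schema □q → q.
Suppose □q→q is valid. At any x set V(q)={w : Rxw}. Then □q holds at x, so q holds at x, i.e. Rxx.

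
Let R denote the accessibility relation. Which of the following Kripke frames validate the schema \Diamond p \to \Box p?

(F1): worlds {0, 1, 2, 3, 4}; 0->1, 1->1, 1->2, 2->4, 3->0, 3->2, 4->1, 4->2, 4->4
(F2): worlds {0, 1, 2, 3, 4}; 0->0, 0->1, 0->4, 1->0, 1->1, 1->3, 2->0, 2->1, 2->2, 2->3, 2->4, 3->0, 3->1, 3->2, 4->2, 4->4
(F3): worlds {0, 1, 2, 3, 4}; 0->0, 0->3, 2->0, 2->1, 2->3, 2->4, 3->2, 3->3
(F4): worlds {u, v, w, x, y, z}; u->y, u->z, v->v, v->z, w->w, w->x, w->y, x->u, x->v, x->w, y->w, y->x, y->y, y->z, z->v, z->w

This is the axiom for partial functionality; its first-order frame correspondent is \forall x \forall y \forall z (Rxy \wedge Rxz \to y = z).
(F1): fails — 1 sees both 1 and 2.
(F2): fails — 0 sees both 0 and 1.
(F3): fails — 0 sees both 0 and 3.
(F4): fails — u sees both y and z.
Valid on no frame.

none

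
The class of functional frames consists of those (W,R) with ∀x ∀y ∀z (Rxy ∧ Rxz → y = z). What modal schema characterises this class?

This is partial functionality; the standard corresponding axiom is CD: ◇s → □s.

◇s → □s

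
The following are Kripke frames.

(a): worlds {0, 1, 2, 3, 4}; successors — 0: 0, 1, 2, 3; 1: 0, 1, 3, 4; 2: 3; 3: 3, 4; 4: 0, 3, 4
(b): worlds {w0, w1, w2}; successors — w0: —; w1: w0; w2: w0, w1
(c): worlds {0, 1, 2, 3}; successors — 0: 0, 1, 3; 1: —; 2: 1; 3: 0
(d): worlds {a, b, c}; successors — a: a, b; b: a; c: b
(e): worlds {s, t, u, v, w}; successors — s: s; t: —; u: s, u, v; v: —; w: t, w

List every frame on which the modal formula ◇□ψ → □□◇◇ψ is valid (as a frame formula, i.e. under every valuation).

(a), (d)

This is the axiom for a generalized confluence (Geach) condition; its first-order frame correspondent is ∀x ∀y ∀z ((xRy ∧ xR²z) → ∃w (yRw ∧ zR²w)).
(a): condition met.
(b): fails — w2Rw0, w2R²w0 but no w with w0Rw and w0R²w.
(c): fails — 0R0, 0R²1 but no w with 0Rw and 1R²w.
(d): condition met.
(e): fails — uRs, uR²v but no w* with sRw* and vR²w*.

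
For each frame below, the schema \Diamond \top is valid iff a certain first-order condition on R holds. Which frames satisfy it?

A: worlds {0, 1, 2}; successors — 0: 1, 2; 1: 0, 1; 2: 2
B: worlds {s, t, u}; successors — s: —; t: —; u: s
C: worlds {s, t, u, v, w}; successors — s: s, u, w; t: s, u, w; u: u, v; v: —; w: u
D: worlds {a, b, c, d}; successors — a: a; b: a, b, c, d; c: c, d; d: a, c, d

A, D

Frame correspondent (Sahlqvist): \forall x \exists y Rxy — i.e. seriality.
A: holds.
B: fails — world s has no successor.
C: fails — world v has no successor.
D: holds.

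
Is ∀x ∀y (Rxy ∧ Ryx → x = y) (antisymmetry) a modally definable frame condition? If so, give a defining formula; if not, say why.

No — not modally definable

Modal frame validity is preserved under surjective bounded morphisms.
The 4-cycle (worlds s,t,u,v with s→t→u→v→s) is antisymmetric. Sending even-indexed worlds to • and odd-indexed worlds to ∘ is a surjective bounded morphism onto the two-world frame with •↔∘, which is not antisymmetric.
Hence antisymmetry is not modally definable.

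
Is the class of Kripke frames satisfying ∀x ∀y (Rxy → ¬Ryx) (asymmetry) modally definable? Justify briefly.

If a class were modally definable it would be closed under surjective bounded morphisms (Goldblatt–Thomason).
The 4-cycle (worlds 0,1,2,3 with 0→1→2→3→0) is asymmetric. Mapping every world to a single reflexive point • is a surjective bounded morphism, and the reflexive point is not asymmetric (R•• but asymmetry requires ¬R••).
Hence asymmetry is not modally definable.

Not modally definable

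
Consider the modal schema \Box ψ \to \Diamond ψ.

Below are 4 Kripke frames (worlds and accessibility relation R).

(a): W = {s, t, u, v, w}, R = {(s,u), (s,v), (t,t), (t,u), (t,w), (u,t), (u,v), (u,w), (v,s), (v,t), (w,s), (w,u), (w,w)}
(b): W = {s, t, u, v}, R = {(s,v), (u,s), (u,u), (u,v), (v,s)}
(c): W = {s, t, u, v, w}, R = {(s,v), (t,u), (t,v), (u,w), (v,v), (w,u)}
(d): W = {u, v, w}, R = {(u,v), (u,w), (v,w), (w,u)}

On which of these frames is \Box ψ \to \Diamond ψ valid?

(a), (c), (d)

Frame correspondent (Sahlqvist): \forall x \exists y Rxy — i.e. seriality.
(a): condition met.
(b): fails — world t has no successor.
(c): condition met.
(d): condition met.
Valid on: (a), (c), (d).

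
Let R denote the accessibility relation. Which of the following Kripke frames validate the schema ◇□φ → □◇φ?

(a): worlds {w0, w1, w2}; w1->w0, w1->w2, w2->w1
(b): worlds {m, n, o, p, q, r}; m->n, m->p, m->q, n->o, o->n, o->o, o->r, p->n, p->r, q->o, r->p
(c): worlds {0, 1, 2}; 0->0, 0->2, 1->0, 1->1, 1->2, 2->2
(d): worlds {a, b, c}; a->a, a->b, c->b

This is the axiom for convergence; its first-order frame correspondent is ∀x ∀y ∀z (Rxy ∧ Rxz → ∃w (Ryw ∧ Rzw)).
(a): fails — Rw1w2 and Rw1w0 but w2 and w0 have no common successor.
(b): fails — Rmq and Rmp but q and p have no common successor.
(c): satisfies the condition.
(d): fails — Raa and Rab but a and b have no common successor.

(c)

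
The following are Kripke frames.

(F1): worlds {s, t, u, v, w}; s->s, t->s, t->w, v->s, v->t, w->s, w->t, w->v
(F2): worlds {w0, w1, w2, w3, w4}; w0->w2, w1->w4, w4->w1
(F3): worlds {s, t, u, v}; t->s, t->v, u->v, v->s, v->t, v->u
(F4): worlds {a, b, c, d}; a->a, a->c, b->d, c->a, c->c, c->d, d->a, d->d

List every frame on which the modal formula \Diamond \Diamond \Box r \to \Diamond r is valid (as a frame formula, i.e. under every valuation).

Frame correspondent (Sahlqvist): \forall x \forall y (x R^2 y \to \exists w (yRw \wedge xRw)) — i.e. a generalized confluence (Geach) condition.
(F1): ✓.
(F2): ✓.
(F3): fails — tR²s but no w with sRw and tRw.
(F4): fails — bR²a but no w with aRw and bRw.

(F1), (F2)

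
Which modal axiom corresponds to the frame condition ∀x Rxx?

A defining formula is □s → s (the T axiom).
Suppose □s→s is valid. At any x set V(s)={w : Rxw}. Then □s holds at x, so s holds at x, i.e. Rxx.

□s → s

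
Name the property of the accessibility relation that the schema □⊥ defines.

emptiness of R: ∀x ∀y ¬Rxy

□⊥ is valid iff no world has any successor (otherwise □⊥ fails at any world with one).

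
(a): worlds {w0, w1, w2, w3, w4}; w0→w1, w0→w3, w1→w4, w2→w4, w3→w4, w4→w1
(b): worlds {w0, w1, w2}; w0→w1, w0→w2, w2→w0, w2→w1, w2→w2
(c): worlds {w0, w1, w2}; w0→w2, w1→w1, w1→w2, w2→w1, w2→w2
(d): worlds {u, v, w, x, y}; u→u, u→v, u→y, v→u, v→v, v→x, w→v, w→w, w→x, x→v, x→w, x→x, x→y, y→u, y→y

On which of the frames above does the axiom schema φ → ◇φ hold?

The schema corresponds to reflexivity: ∀x Rxx.
(a): fails — world w0 does not see itself.
(b): fails — world w0 does not see itself.
(c): fails — world w0 does not see itself.
(d): condition met.
Valid on: (d).

(d)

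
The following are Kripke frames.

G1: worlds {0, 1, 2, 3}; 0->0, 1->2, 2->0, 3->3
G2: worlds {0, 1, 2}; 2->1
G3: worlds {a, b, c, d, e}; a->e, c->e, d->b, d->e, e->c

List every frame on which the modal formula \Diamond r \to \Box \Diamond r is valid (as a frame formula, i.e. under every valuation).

The schema corresponds to the Euclidean property: \forall x \forall y \forall z (Rxy \wedge Rxz \to Ryz).
G1: fails — R12 and R12 but not R22.
G2: fails — R21 and R21 but not R11.
G3: fails — Rae and Rae but not Ree.

none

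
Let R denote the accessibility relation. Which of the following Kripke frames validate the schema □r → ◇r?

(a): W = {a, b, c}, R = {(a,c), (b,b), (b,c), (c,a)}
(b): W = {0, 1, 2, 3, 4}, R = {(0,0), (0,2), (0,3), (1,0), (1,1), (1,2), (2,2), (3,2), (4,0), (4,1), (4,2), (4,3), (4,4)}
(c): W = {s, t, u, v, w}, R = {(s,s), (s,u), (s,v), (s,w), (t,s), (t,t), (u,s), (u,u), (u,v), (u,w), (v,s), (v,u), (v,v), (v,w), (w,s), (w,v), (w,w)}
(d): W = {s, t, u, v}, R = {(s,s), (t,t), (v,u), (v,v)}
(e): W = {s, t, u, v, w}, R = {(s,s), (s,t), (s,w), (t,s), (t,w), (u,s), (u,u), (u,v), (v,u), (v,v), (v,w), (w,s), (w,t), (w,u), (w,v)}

(a), (b), (c), (e)

This is the axiom for seriality; its first-order frame correspondent is ∀x ∃y Rxy.
(a): ✓.
(b): ✓.
(c): ✓.
(d): fails — world u has no successor.
(e): ✓.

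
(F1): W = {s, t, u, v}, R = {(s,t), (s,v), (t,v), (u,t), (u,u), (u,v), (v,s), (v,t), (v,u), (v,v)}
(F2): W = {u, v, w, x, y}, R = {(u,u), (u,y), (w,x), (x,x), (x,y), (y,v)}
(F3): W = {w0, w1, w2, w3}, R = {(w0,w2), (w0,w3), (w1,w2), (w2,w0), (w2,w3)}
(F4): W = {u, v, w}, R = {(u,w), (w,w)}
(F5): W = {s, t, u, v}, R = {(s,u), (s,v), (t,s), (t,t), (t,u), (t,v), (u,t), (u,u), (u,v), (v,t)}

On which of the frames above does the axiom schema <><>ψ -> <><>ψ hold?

(F1), (F2), (F3), (F4), (F5)

The schema corresponds to a generalized confluence (Geach) condition: forall x forall y (x R^2 y -> exists w (y = w & x R^2 w)).
(F1): ✓.
(F2): ✓.
(F3): ✓.
(F4): ✓.
(F5): ✓.
Valid on: (F1), (F2), (F3), (F4), (F5).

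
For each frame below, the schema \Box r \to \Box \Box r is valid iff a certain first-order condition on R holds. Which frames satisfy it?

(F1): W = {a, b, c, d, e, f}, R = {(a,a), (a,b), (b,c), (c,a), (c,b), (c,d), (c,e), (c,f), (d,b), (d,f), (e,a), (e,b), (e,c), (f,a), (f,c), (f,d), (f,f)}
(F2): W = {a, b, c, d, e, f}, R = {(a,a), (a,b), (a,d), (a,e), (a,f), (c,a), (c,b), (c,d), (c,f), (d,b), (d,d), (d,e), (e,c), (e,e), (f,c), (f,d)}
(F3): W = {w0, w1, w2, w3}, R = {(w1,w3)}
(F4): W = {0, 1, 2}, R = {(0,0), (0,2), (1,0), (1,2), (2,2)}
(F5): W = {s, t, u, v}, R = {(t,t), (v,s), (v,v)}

This is the axiom for transitivity; its first-order frame correspondent is \forall x \forall y \forall z (Rxy \wedge Ryz \to Rxz).
(F1): fails — Rbc and Rcd but not Rbd.
(F2): fails — Rcd and Rde but not Rce.
(F3): holds.
(F4): holds.
(F5): holds.

(F3), (F4), (F5)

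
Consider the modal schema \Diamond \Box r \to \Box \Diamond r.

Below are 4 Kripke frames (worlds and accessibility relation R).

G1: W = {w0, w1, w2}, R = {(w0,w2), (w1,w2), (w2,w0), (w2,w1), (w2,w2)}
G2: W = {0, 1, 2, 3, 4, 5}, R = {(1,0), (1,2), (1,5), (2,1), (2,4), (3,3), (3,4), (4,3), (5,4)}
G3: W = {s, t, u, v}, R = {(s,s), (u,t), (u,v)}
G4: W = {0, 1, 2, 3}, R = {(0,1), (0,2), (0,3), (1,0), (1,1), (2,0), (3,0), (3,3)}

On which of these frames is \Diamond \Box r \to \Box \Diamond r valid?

G1, G4

Frame correspondent (Sahlqvist): \forall x \forall y \forall z (Rxy \wedge Rxz \to \exists w (Ryw \wedge Rzw)) — i.e. convergence.
G1: holds.
G2: fails — R10 and R10 but 0 and 0 have no common successor.
G3: fails — Ruv and Ruv but v and v have no common successor.
G4: holds.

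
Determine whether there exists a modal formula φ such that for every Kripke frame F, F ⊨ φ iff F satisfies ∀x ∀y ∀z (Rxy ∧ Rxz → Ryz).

The condition is the Euclidean property. A defining modal formula is ◇p → □◇p.

Yes — defined by ◇p → □◇p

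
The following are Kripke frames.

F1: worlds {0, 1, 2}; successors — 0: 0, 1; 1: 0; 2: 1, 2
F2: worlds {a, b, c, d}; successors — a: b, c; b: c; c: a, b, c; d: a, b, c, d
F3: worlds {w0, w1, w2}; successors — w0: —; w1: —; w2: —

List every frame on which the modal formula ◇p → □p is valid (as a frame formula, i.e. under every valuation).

Frame correspondent (Sahlqvist): ∀x ∀y ∀z (Rxy ∧ Rxz → y = z) — i.e. partial functionality.
F1: fails — 0 sees both 0 and 1.
F2: fails — a sees both b and c.
F3: condition met.
Valid on: F3.

F3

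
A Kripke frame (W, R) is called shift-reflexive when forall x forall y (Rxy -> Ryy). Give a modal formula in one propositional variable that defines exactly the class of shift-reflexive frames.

A defining formula is □(□q → q) (the T□ axiom).

□(□q → q)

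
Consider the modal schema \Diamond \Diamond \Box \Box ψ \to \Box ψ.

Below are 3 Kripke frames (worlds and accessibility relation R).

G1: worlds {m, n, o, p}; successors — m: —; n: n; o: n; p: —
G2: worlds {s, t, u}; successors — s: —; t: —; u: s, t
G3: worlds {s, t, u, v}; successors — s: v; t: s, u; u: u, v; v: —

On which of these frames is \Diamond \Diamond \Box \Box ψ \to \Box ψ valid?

The schema corresponds to a generalized confluence (Geach) condition: \forall x \forall y \forall z ((x R^2 y \wedge xRz) \to \exists w (y R^2 w \wedge z = w)).
G1: ✓.
G2: ✓.
G3: fails — tR²u, tRs but no w with uR²w and s=w.

G1, G2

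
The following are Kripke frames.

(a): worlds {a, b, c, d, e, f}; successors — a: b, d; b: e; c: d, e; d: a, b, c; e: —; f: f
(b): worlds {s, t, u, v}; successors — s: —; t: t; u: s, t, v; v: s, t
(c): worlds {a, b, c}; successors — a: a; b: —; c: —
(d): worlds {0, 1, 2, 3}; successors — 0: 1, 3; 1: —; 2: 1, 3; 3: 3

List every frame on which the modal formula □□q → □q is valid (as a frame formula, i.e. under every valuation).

(c)

Frame correspondent (Sahlqvist): ∀x ∀y (Rxy → ∃z (Rxz ∧ Rzy)) — i.e. density.
(a): fails — Rcd but no z with Rcz and Rzd.
(b): fails — Ruv but no z with Ruz and Rzv.
(c): holds.
(d): fails — R01 but no z with R0z and Rz1.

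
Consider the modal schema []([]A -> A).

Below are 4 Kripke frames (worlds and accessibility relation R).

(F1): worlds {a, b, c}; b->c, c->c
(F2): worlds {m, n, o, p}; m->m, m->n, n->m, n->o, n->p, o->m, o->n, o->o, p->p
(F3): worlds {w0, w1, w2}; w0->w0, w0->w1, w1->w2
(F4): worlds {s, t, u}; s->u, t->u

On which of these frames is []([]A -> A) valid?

(F1)

The schema corresponds to shift-reflexivity: forall x forall y (Rxy -> Ryy).
(F1): ✓.
(F2): fails — Ron but not Rnn.
(F3): fails — Rw1w2 but not Rw2w2.
(F4): fails — Rsu but not Ruu.
Valid on: (F1).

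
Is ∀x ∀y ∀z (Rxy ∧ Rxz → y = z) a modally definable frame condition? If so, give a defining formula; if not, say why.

Definable; ◇r → □r defines it

Yes: it is partial functionality, defined by the CD schema ◇r → □r.
Suppose ◇r→□r is valid. Take Rxy, Rxz and set V(r)={y}. Then ◇r at x, so □r at x, so r at z, i.e. z=y.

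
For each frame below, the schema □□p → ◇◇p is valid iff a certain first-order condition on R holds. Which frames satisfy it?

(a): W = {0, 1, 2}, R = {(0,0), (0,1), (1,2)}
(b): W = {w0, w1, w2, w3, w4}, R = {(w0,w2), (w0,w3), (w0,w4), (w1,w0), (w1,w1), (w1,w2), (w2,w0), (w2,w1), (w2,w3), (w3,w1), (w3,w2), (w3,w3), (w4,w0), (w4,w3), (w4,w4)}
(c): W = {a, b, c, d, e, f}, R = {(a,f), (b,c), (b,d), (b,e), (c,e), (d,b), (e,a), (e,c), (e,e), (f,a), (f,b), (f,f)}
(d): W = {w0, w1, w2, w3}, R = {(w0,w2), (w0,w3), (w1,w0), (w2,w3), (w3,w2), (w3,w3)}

The schema corresponds to a generalized confluence (Geach) condition: ∀x ∃w (xR²w ∧ xR²w).
(a): fails — at 1 but no w with 1R²w and 1R²w.
(b): ✓.
(c): ✓.
(d): ✓.
Valid on: (b), (c), (d).

(b), (c), (d)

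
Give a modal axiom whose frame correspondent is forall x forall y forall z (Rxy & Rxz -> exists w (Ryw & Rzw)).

The condition is convergence. The .2 schema ◇□q → □◇q defines it.
Suppose ◇□q→□◇q is valid. Take Rxy, Rxz and set V(q)={w : Ryw}. Then □q at y so ◇□q at x, so □◇q at x, so ◇q at z, giving w with Rzw and Ryw.

◇□q → □◇q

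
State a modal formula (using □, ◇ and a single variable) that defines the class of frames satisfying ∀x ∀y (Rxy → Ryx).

This is symmetry; the standard corresponding axiom is B: r → □◇r.
Suppose r→□◇r is valid. Take Rxy and set V(r)={x}. Then r at x, so □◇r at x, so ◇r at y, so some z with Ryz has r; z=x, i.e. Ryx.

r → □◇r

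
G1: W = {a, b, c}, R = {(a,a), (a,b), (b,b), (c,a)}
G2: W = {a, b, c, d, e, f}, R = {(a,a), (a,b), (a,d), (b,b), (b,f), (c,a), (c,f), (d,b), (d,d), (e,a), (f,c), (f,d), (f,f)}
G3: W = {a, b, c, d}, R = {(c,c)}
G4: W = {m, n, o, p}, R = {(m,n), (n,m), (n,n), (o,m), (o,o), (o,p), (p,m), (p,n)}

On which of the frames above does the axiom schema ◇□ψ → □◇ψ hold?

G1, G3

The schema corresponds to convergence: ∀x ∀y ∀z (Rxy ∧ Rxz → ∃w (Ryw ∧ Rzw)).
G1: satisfies the condition.
G2: fails — Rfc and Rfd but c and d have no common successor.
G3: satisfies the condition.
G4: fails — Rom and Roo but m and o have no common successor.
Valid on: G1, G3.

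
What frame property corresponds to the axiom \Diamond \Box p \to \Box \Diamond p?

Suppose ◇□p→□◇p is valid. Take Rxy, Rxz and set V(p)={w : Ryw}. Then □p at y so ◇□p at x, so □◇p at x, so ◇p at z, giving w with Rzw and Ryw.

Convergence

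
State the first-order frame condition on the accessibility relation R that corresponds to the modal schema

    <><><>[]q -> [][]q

forall x forall y forall z ((x R^3 y & x R^2 z) -> exists w (yRw & z = w))

This is a Sahlqvist (Geach-type) schema ◇^3□^1q → □^2◇^0q.
Minimal-valuation argument: fix x; take any y with xR^3y and any z with xR^2z. Set V(q) to the set of worlds R-reachable from y in exactly 1 step. Then □^1q holds at y, so the antecedent holds at x; validity forces ◇^0q at z, giving a w with zR^0w and yR^1w.
First-order correspondent: forall x forall y forall z ((x R^3 y & x R^2 z) -> exists w (yRw & z = w)).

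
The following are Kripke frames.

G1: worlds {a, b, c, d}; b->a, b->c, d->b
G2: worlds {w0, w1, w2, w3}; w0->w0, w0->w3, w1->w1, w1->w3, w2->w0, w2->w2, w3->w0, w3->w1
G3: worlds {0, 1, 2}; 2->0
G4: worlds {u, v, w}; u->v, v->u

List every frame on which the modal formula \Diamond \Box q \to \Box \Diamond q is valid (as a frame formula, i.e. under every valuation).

G2, G4

This is the axiom for convergence; its first-order frame correspondent is \forall x \forall y \forall z (Rxy \wedge Rxz \to \exists w (Ryw \wedge Rzw)).
G1: fails — Rba and Rba but a and a have no common successor.
G2: satisfies the condition.
G3: fails — R20 and R20 but 0 and 0 have no common successor.
G4: satisfies the condition.
Valid on: G2, G4.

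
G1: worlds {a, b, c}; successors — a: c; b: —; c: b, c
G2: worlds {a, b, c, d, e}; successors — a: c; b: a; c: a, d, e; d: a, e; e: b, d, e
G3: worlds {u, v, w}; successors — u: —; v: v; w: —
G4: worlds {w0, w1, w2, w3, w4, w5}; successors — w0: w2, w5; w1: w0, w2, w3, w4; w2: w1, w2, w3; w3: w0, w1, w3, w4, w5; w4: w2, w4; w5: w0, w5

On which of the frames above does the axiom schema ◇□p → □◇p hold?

G3

The schema corresponds to convergence: ∀x ∀y ∀z (Rxy ∧ Rxz → ∃w (Ryw ∧ Rzw)).
G1: fails — Rcc and Rcb but c and b have no common successor.
G2: fails — Rcd and Rca but d and a have no common successor.
G3: condition met.
G4: fails — Rw0w5 and Rw0w2 but w5 and w2 have no common successor.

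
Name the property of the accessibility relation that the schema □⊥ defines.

□⊥ is valid iff no world has any successor (otherwise □⊥ fails at any world with one).

Emptiness of R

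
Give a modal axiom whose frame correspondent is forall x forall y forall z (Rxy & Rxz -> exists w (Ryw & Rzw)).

This is convergence; the standard corresponding axiom is .2: ◇□r → □◇r.

◇□r → □◇r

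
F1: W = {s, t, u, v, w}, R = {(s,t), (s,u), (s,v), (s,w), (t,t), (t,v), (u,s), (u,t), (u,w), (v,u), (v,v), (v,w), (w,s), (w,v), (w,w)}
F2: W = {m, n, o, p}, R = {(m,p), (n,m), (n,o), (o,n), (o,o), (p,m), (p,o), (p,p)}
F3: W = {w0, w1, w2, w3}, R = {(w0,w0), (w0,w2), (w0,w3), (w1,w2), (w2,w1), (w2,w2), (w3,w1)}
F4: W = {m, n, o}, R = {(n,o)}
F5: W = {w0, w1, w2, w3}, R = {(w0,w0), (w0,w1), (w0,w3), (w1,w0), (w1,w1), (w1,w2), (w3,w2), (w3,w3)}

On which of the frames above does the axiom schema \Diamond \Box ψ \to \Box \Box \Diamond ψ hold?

This is the axiom for a generalized confluence (Geach) condition; its first-order frame correspondent is \forall x \forall y \forall z ((xRy \wedge x R^2 z) \to \exists w (yRw \wedge zRw)).
F1: ✓.
F2: fails — nRm, nR²n but no w with mRw and nRw.
F3: fails — w0Rw0, w0R²w3 but no w with w0Rw and w3Rw.
F4: ✓.
F5: fails — w0Rw0, w0R²w2 but no w with w0Rw and w2Rw.

F1, F4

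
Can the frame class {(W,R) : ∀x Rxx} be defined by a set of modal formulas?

This is a Sahlqvist condition; the T axiom □p → p defines it.
Suppose □p→p is valid. At any x set V(p)={w : Rxw}. Then □p holds at x, so p holds at x, i.e. Rxx.

Yes, by □p → p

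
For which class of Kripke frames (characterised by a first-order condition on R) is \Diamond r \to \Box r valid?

Suppose ◇r→□r is valid. Take Rxy, Rxz and set V(r)={y}. Then ◇r at x, so □r at x, so r at z, i.e. z=y.

partial functionality: \forall x \forall y \forall z (Rxy \wedge Rxz \to y = z)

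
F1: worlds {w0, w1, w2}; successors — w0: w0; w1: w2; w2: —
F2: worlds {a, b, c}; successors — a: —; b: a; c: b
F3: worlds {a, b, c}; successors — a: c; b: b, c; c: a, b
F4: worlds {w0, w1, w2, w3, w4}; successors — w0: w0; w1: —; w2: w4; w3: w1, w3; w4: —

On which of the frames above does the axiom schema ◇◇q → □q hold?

The schema corresponds to a generalized confluence (Geach) condition: ∀x ∀y ∀z ((xR²y ∧ xRz) → ∃w (y = w ∧ z = w)).
F1: ✓.
F2: fails — cR²a, cRb but a ≠ b.
F3: fails — aR²a, aRc but a ≠ c.
F4: fails — w3R²w1, w3Rw3 but w1 ≠ w3.
Valid on: F1.

F1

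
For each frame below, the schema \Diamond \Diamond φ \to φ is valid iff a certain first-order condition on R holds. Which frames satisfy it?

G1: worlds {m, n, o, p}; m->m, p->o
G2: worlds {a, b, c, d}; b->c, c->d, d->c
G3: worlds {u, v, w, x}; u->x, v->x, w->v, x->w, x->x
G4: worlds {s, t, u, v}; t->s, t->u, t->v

Frame correspondent (Sahlqvist): \forall x \forall y (x R^2 y \to \exists w (y = w \wedge x = w)) — i.e. a generalized confluence (Geach) condition.
G1: condition met.
G2: fails — bR²d but d ≠ b.
G3: fails — uR²w but w ≠ u.
G4: condition met.
Valid on: G1, G4.

G1, G4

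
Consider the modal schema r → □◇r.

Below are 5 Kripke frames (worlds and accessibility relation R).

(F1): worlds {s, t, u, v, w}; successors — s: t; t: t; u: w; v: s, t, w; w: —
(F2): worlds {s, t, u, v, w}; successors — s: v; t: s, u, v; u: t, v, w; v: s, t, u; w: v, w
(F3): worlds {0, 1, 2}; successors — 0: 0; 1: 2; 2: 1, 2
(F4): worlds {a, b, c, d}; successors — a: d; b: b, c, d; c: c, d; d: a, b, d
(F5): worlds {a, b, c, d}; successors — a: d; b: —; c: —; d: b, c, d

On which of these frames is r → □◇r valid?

Frame correspondent (Sahlqvist): ∀x ∀y (Rxy → Ryx) — i.e. symmetry.
(F1): fails — Ruw but not Rwu.
(F2): fails — Ruw but not Rwu.
(F3): holds.
(F4): fails — Rbc but not Rcb.
(F5): fails — Rdb but not Rbd.
Valid on: (F3).

(F3)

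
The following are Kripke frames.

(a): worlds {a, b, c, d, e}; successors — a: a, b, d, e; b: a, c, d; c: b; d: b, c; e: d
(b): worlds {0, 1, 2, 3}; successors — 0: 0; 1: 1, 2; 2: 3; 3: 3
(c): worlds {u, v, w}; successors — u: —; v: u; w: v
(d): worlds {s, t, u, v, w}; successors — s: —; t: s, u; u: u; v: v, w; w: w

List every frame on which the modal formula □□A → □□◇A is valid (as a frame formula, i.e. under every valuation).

(b), (d)

This is the axiom for a generalized confluence (Geach) condition; its first-order frame correspondent is ∀x ∀z (xR²z → ∃w (xR²w ∧ zRw)).
(a): fails — cR²c but no w with cR²w and cRw.
(b): holds.
(c): fails — wR²u but no t with wR²t and uRt.
(d): holds.
Valid on: (b), (d).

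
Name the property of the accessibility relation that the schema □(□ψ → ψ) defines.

shift-reflexivity: ∀x ∀y (Rxy → Ryy)

This schema is the T□ axiom.
It corresponds to shift-reflexivity: ∀x ∀y (Rxy → Ryy).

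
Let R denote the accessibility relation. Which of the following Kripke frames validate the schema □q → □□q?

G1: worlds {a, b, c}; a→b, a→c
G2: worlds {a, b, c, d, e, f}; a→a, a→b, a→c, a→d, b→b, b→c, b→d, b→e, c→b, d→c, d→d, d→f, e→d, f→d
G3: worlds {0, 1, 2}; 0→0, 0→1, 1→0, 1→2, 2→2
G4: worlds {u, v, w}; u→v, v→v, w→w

G1, G4

The schema corresponds to transitivity: ∀x ∀y ∀z (Rxy ∧ Ryz → Rxz).
G1: satisfies the condition.
G2: fails — Rdc and Rcb but not Rdb.
G3: fails — R10 and R01 but not R11.
G4: satisfies the condition.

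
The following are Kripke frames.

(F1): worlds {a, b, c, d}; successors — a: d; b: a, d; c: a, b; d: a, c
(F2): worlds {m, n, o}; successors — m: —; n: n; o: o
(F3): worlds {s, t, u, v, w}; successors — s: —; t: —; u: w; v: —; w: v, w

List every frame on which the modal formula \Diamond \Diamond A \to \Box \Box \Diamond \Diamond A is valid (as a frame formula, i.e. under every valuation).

(F2)

The schema corresponds to a generalized confluence (Geach) condition: \forall x \forall y \forall z ((x R^2 y \wedge x R^2 z) \to \exists w (y = w \wedge z R^2 w)).
(F1): fails — aR²c, aR²c but no w with c=w and cR²w.
(F2): ✓.
(F3): fails — uR²v, uR²v but no w* with v=w* and vR²w*.
Valid on: (F2).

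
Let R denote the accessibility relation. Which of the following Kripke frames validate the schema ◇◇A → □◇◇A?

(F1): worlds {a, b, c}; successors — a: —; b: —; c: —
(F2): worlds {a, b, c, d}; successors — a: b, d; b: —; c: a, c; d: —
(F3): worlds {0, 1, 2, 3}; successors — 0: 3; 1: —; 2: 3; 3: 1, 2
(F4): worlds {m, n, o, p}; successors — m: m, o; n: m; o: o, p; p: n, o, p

Frame correspondent (Sahlqvist): ∀x ∀y ∀z ((xR²y ∧ xRz) → ∃w (y = w ∧ zR²w)) — i.e. a generalized confluence (Geach) condition.
(F1): holds.
(F2): fails — cR²a, cRa but no w with a=w and aR²w.
(F3): fails — 0R²1, 0R3 but no w with 1=w and 3R²w.
(F4): fails — mR²m, mRo but no w with m=w and oR²w.

(F1)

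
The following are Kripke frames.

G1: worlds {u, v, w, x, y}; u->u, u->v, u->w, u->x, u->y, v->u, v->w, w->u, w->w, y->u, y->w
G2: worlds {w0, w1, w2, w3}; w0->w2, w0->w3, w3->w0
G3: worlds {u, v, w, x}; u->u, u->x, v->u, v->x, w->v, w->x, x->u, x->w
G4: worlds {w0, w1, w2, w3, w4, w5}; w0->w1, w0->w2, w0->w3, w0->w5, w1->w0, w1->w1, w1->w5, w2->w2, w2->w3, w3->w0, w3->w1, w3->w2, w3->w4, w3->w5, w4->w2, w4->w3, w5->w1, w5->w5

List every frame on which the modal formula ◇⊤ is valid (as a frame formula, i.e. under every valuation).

G3, G4

Frame correspondent (Sahlqvist): ∀x ∃y Rxy — i.e. seriality.
G1: fails — world x has no successor.
G2: fails — world w1 has no successor.
G3: satisfies the condition.
G4: satisfies the condition.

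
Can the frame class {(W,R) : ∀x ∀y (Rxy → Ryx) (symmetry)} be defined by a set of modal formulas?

Yes, by q → □◇q

The condition is symmetry. A defining modal formula is q → □◇q.
Suppose q→□◇q is valid. Take Rxy and set V(q)={x}. Then q at x, so □◇q at x, so ◇q at y, so some z with Ryz has q; z=x, i.e. Ryx.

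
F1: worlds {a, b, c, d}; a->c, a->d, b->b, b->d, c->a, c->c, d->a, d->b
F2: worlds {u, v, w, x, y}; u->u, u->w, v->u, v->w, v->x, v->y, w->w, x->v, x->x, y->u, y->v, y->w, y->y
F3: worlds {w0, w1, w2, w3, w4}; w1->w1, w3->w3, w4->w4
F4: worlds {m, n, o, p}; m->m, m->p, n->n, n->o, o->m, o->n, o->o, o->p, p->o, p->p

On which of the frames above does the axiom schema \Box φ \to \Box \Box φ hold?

The schema corresponds to transitivity: \forall x \forall y \forall z (Rxy \wedge Ryz \to Rxz).
F1: fails — Rdb and Rbd but not Rdd.
F2: fails — Rvx and Rxv but not Rvv.
F3: ✓.
F4: fails — Rno and Rom but not Rnm.

F3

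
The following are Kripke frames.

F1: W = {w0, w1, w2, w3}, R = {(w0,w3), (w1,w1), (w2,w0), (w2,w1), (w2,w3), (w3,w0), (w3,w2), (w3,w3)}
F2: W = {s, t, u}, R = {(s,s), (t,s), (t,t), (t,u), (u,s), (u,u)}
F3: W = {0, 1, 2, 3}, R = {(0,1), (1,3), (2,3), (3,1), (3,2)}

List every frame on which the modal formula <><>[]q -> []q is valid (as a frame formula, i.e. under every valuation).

F3

The schema corresponds to a generalized confluence (Geach) condition: forall x forall y forall z ((x R^2 y & xRz) -> exists w (yRw & z = w)).
F1: fails — w2R²w0, w2Rw0 but no w with w0Rw and w0=w.
F2: fails — tR²s, tRt but no w with sRw and t=w.
F3: ✓.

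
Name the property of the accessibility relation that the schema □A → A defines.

reflexivity

This is the T axiom.
Its frame correspondent is reflexivity — ∀x Rxx.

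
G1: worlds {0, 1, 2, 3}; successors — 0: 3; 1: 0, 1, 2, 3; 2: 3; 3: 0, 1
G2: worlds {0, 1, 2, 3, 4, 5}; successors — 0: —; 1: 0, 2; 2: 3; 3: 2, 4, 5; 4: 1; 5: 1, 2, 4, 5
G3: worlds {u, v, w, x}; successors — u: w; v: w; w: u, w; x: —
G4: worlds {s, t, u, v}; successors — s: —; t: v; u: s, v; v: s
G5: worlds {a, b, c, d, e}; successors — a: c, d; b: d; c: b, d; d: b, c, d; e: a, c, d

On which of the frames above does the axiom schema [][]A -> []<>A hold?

G1, G3, G5

This is the axiom for a generalized confluence (Geach) condition; its first-order frame correspondent is forall x forall z (xRz -> exists w (x R^2 w & zRw)).
G1: condition met.
G2: fails — 1R0 but no w with 1R²w and 0Rw.
G3: condition met.
G4: fails — uRs but no w with uR²w and sRw.
G5: condition met.
Valid on: G1, G3, G5.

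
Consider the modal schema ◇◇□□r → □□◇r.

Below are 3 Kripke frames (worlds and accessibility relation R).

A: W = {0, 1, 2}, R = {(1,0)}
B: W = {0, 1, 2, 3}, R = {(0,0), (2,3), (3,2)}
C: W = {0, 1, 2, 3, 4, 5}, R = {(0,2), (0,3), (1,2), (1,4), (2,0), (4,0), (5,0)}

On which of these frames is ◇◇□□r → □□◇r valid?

Frame correspondent (Sahlqvist): ∀x ∀y ∀z ((xR²y ∧ xR²z) → ∃w (yR²w ∧ zRw)) — i.e. a generalized confluence (Geach) condition.
A: condition met.
B: fails — 2R²2, 2R²2 but no w with 2R²w and 2Rw.
C: fails — 0R²0, 0R²0 but no w with 0R²w and 0Rw.
Valid on: A.

A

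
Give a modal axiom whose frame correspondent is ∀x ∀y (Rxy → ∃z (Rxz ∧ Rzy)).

□□q → □q

A defining formula is □□q → □q (the C4 axiom).
Suppose □□q→□q is valid. Take Rxy and set V(q)={w : xR²w}. Then □□q at x, so □q at x, so q at y, i.e. ∃z(Rxz∧Rzy).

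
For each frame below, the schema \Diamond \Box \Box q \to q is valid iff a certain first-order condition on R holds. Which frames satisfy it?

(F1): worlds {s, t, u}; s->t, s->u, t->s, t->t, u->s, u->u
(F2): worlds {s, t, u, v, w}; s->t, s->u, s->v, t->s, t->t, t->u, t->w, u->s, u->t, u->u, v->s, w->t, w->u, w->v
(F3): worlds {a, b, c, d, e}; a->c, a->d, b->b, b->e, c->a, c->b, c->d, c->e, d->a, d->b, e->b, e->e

(F1)

Frame correspondent (Sahlqvist): \forall x \forall y (xRy \to \exists w (y R^2 w \wedge x = w)) — i.e. a generalized confluence (Geach) condition.
(F1): satisfies the condition.
(F2): fails — sRv but no w* with vR²w* and s=w*.
(F3): fails — aRd but no w with dR²w and a=w.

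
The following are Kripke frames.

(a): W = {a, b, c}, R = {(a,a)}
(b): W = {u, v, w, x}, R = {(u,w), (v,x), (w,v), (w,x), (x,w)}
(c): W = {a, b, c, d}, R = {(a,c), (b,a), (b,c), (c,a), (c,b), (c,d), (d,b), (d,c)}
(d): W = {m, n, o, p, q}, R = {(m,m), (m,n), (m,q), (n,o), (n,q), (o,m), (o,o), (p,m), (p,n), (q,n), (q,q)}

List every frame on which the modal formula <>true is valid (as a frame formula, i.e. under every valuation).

(b), (c), (d)

Frame correspondent (Sahlqvist): forall x exists y Rxy — i.e. seriality.
(a): fails — world b has no successor.
(b): ✓.
(c): ✓.
(d): ✓.
Valid on: (b), (c), (d).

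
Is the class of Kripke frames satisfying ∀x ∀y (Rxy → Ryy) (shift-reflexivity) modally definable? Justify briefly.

Definable; □(□q → q) defines it

Yes: it is shift-reflexivity, defined by the T□ schema □(□q → q).
Suppose □(□q→q) is valid. Take Rxy and set V(q)={w : Ryw}. Then at y, □q holds; since □(□q→q) at x, □q→q at y, so q at y, i.e. Ryy.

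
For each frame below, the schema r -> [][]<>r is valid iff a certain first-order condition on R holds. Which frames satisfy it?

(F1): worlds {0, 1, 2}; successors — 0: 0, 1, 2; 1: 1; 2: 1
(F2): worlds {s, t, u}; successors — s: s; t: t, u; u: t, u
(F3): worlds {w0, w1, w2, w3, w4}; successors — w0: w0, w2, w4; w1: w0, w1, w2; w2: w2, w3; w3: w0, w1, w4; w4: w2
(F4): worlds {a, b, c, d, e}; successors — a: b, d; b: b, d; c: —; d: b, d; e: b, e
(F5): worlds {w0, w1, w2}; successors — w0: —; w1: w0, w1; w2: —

The schema corresponds to a generalized confluence (Geach) condition: forall x forall z (x R^2 z -> exists w (x = w & zRw)).
(F1): fails — 0R²1 but no w with 0=w and 1Rw.
(F2): satisfies the condition.
(F3): fails — w0R²w2 but no w with w0=w and w2Rw.
(F4): fails — aR²b but no w with a=w and bRw.
(F5): fails — w1R²w0 but no w with w1=w and w0Rw.

(F2)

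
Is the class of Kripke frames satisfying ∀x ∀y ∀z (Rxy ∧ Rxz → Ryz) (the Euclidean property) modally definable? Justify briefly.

Yes, by ◇r → □◇r

This is a Sahlqvist condition; the 5 axiom ◇r → □◇r defines it.
Suppose ◇r→□◇r is valid. Take Rxy, Rxz and set V(r)={y}. Then ◇r at x, so □◇r at x, so ◇r at z, so some w with Rzw has r; w=y, i.e. Rzy. By symmetry of the argument, Ryz.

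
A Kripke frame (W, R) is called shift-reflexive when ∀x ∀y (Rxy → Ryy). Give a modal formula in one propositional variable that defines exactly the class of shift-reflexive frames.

□(□s → s)

This is shift-reflexivity; the standard corresponding axiom is T□: □(□s → s).
Suppose □(□s→s) is valid. Take Rxy and set V(s)={w : Ryw}. Then at y, □s holds; since □(□s→s) at x, □s→s at y, so s at y, i.e. Ryy.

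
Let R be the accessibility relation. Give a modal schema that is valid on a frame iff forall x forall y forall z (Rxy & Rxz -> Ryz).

The condition is the Euclidean property. The 5 schema ◇ψ → □◇ψ defines it.
Suppose ◇ψ→□◇ψ is valid. Take Rxy, Rxz and set V(ψ)={y}. Then ◇ψ at x, so □◇ψ at x, so ◇ψ at z, so some w with Rzw has ψ; w=y, i.e. Rzy. By symmetry of the argument, Ryz.

◇ψ → □◇ψ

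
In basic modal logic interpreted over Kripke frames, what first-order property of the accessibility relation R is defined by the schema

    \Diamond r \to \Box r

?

partial functionality

This is the CD axiom.
It corresponds to partial functionality: \forall x \forall y \forall z (Rxy \wedge Rxz \to y = z).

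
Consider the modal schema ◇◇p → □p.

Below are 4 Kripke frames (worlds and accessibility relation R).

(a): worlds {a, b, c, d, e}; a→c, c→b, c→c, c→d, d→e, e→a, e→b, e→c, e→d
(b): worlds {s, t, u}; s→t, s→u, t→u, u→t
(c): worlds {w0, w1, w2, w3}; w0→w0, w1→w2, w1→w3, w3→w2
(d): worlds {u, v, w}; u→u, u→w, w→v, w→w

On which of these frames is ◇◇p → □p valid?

none

The schema corresponds to a generalized confluence (Geach) condition: ∀x ∀y ∀z ((xR²y ∧ xRz) → ∃w (y = w ∧ z = w)).
(a): fails — aR²b, aRc but b ≠ c.
(b): fails — sR²t, sRu but t ≠ u.
(c): fails — w1R²w2, w1Rw3 but w2 ≠ w3.
(d): fails — uR²u, uRw but u ≠ w.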